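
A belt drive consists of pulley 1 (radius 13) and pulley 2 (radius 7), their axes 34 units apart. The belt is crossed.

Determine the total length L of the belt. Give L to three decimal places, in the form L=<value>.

crossed belt: β = asin((r1+r2)/C) = asin(20/34) = 36.0319°
wrap1 = wrap2 = π + 2β = 252.0638°
tangent length = C·cosβ = 27.4955
L = (r1+r2)·wrap + 2·C·cosβ = 20·4.3993 + 2·27.4955 = 142.9778

L=142.978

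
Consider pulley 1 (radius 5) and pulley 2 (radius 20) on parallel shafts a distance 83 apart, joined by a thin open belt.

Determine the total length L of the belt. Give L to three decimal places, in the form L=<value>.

L=247.258

open belt: β = asin((r2−r1)/C) = asin(15/83) = 10.4119°
wrap1 = π − 2β = 159.1763°
wrap2 = π + 2β = 200.8237°
tangent length = C·cosβ = 81.6333
L = r1·wrap1 + r2·wrap2 + 2·C·cosβ = 5·2.7781 + 20·3.5050 + 2·81.6333 = 247.2581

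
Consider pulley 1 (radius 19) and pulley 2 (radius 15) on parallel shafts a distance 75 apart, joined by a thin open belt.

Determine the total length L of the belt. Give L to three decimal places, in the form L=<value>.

L=257.028

open belt: β = asin((r2−r1)/C) = asin(-4/75) = -3.0572°
wrap1 = π − 2β = 186.1145°
wrap2 = π + 2β = 173.8855°
tangent length = C·cosβ = 74.8933
L = r1·wrap1 + r2·wrap2 + 2·C·cosβ = 19·3.2483 + 15·3.0349 + 2·74.8933 = 257.0275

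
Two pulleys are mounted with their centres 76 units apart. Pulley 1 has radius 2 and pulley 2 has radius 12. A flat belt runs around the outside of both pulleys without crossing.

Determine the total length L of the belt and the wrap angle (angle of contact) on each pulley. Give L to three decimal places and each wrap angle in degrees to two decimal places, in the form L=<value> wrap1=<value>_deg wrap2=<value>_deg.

L=197.300 wrap1=164.88_deg wrap2=195.12_deg

open belt: β = asin((r2−r1)/C) = asin(10/76) = 7.5608°
wrap1 = π − 2β = 164.8783°
wrap2 = π + 2β = 195.1217°
tangent length = C·cosβ = 75.3392
L = r1·wrap1 + r2·wrap2 + 2·C·cosβ = 2·2.8777 + 12·3.4055 + 2·75.3392 = 197.3000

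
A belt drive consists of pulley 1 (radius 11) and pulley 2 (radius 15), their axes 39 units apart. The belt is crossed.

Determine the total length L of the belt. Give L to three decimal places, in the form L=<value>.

L=177.765

crossed belt: β = asin((r1+r2)/C) = asin(26/39) = 41.8103°
wrap1 = wrap2 = π + 2β = 263.6206°
tangent length = C·cosβ = 29.0689
L = (r1+r2)·wrap + 2·C·cosβ = 26·4.6010 + 2·29.0689 = 177.7650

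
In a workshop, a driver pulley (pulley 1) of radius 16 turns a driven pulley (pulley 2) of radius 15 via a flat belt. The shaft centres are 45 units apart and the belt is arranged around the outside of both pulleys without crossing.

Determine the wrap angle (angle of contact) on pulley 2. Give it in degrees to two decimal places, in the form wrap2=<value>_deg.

open belt: β = asin((r2−r1)/C) = asin(-1/45) = -1.2733°
wrap1 = π − 2β = 182.5467°
wrap2 = π + 2β = 177.4533°

wrap2=177.45_deg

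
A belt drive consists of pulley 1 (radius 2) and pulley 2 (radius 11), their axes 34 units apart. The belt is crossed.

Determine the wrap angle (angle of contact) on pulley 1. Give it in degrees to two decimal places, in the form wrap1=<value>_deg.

crossed belt: β = asin((r1+r2)/C) = asin(13/34) = 22.4795°
wrap1 = wrap2 = π + 2β = 224.9590°

wrap1=224.96_deg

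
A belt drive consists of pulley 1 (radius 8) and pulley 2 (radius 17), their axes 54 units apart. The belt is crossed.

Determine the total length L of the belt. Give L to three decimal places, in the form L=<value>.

crossed belt: β = asin((r1+r2)/C) = asin(25/54) = 27.5785°
wrap1 = wrap2 = π + 2β = 235.1569°
tangent length = C·cosβ = 47.8644
L = (r1+r2)·wrap + 2·C·cosβ = 25·4.1043 + 2·47.8644 = 198.3354

L=198.335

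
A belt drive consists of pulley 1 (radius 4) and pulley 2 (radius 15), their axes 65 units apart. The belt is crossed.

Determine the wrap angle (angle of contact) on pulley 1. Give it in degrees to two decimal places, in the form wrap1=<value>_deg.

wrap1=213.99_deg

crossed belt: β = asin((r1+r2)/C) = asin(19/65) = 16.9962°
wrap1 = wrap2 = π + 2β = 213.9923°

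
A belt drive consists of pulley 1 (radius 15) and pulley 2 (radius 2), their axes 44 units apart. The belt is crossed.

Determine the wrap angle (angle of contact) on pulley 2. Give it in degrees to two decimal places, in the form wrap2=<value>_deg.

wrap2=225.46_deg

crossed belt: β = asin((r1+r2)/C) = asin(17/44) = 22.7284°
wrap1 = wrap2 = π + 2β = 225.4568°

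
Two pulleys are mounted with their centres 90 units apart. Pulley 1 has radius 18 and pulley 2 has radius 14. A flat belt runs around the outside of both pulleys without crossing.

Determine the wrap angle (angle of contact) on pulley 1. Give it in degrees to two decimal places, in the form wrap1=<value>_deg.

wrap1=185.09_deg

open belt: β = asin((r2−r1)/C) = asin(-4/90) = -2.5473°
wrap1 = π − 2β = 185.0946°
wrap2 = π + 2β = 174.9054°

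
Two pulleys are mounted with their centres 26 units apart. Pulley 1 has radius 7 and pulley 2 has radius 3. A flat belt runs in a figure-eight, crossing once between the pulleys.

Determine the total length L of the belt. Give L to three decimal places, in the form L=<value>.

crossed belt: β = asin((r1+r2)/C) = asin(10/26) = 22.6199°
wrap1 = wrap2 = π + 2β = 225.2397°
tangent length = C·cosβ = 24.0000
L = (r1+r2)·wrap + 2·C·cosβ = 10·3.9312 + 2·24.0000 = 87.3117

L=87.312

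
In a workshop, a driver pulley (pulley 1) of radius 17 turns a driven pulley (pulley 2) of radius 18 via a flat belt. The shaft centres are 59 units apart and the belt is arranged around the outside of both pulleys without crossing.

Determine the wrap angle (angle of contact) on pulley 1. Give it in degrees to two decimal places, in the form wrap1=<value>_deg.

wrap1=178.06_deg

open belt: β = asin((r2−r1)/C) = asin(1/59) = 0.9712°
wrap1 = π − 2β = 178.0577°
wrap2 = π + 2β = 181.9423°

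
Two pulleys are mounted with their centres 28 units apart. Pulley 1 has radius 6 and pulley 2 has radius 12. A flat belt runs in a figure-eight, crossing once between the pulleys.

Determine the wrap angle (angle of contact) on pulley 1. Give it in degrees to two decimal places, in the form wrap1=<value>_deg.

wrap1=260.01_deg

crossed belt: β = asin((r1+r2)/C) = asin(18/28) = 40.0052°
wrap1 = wrap2 = π + 2β = 260.0104°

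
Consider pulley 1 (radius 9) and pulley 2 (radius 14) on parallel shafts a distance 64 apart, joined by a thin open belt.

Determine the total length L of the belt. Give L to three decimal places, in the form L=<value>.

open belt: β = asin((r2−r1)/C) = asin(5/64) = 4.4808°
wrap1 = π − 2β = 171.0384°
wrap2 = π + 2β = 188.9616°
tangent length = C·cosβ = 63.8044
L = r1·wrap1 + r2·wrap2 + 2·C·cosβ = 9·2.9852 + 14·3.2980 + 2·63.8044 = 200.6475

L=200.647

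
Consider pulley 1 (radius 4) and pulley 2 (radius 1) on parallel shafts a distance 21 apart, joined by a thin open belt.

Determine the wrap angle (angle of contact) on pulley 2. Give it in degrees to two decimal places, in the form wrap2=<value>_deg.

open belt: β = asin((r2−r1)/C) = asin(-3/21) = -8.2132°
wrap1 = π − 2β = 196.4264°
wrap2 = π + 2β = 163.5736°

wrap2=163.57_deg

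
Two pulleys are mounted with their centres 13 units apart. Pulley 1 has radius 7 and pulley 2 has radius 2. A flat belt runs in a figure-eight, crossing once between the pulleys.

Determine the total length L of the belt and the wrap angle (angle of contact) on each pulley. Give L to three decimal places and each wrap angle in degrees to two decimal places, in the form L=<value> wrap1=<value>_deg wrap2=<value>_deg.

L=60.800 wrap1=267.63_deg wrap2=267.63_deg

crossed belt: β = asin((r1+r2)/C) = asin(9/13) = 43.8131°
wrap1 = wrap2 = π + 2β = 267.6261°
tangent length = C·cosβ = 9.3808
L = (r1+r2)·wrap + 2·C·cosβ = 9·4.6710 + 2·9.3808 = 60.8003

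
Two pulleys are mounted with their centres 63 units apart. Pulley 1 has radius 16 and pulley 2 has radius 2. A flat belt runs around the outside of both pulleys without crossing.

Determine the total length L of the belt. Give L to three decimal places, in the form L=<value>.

L=185.673

open belt: β = asin((r2−r1)/C) = asin(-14/63) = -12.8396°
wrap1 = π − 2β = 205.6792°
wrap2 = π + 2β = 154.3208°
tangent length = C·cosβ = 61.4248
L = r1·wrap1 + r2·wrap2 + 2·C·cosβ = 16·3.5898 + 2·2.6934 + 2·61.4248 = 185.6728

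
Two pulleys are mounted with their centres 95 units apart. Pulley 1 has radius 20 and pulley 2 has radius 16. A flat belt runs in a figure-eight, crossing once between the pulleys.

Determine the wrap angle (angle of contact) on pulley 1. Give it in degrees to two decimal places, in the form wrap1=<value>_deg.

crossed belt: β = asin((r1+r2)/C) = asin(36/95) = 22.2685°
wrap1 = wrap2 = π + 2β = 224.5370°

wrap1=224.54_deg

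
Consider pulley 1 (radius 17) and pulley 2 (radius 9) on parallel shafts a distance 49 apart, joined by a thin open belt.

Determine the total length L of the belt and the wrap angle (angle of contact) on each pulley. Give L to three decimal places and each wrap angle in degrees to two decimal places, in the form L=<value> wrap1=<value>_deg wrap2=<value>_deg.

open belt: β = asin((r2−r1)/C) = asin(-8/49) = -9.3965°
wrap1 = π − 2β = 198.7930°
wrap2 = π + 2β = 161.2070°
tangent length = C·cosβ = 48.3425
L = r1·wrap1 + r2·wrap2 + 2·C·cosβ = 17·3.4696 + 9·2.8136 + 2·48.3425 = 180.9905

L=180.990 wrap1=198.79_deg wrap2=161.21_deg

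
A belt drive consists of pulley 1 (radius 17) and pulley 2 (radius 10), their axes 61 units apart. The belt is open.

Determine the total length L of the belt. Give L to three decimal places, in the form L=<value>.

open belt: β = asin((r2−r1)/C) = asin(-7/61) = -6.5894°
wrap1 = π − 2β = 193.1789°
wrap2 = π + 2β = 166.8211°
tangent length = C·cosβ = 60.5970
L = r1·wrap1 + r2·wrap2 + 2·C·cosβ = 17·3.3716 + 10·2.9116 + 2·60.5970 = 207.6272

L=207.627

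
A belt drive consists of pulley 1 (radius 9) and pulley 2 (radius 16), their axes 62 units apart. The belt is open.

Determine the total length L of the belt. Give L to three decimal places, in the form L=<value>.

L=203.331

open belt: β = asin((r2−r1)/C) = asin(7/62) = 6.4827°
wrap1 = π − 2β = 167.0346°
wrap2 = π + 2β = 192.9654°
tangent length = C·cosβ = 61.6036
L = r1·wrap1 + r2·wrap2 + 2·C·cosβ = 9·2.9153 + 16·3.3679 + 2·61.6036 = 203.3310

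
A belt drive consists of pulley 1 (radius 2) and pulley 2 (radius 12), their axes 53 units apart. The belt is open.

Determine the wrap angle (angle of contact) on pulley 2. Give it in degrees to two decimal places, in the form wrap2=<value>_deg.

open belt: β = asin((r2−r1)/C) = asin(10/53) = 10.8757°
wrap1 = π − 2β = 158.2486°
wrap2 = π + 2β = 201.7514°

wrap2=201.75_deg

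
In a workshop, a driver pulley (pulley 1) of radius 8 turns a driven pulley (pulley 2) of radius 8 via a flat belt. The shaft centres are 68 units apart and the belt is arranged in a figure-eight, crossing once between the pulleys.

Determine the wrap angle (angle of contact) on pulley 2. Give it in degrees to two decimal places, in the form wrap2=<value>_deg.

wrap2=207.22_deg

crossed belt: β = asin((r1+r2)/C) = asin(16/68) = 13.6090°
wrap1 = wrap2 = π + 2β = 207.2179°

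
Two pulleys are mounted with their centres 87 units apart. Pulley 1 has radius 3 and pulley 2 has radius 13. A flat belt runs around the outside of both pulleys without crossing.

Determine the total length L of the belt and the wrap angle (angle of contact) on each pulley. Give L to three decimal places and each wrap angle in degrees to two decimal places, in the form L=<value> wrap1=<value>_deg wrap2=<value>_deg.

L=225.416 wrap1=166.80_deg wrap2=193.20_deg

open belt: β = asin((r2−r1)/C) = asin(10/87) = 6.6003°
wrap1 = π − 2β = 166.7994°
wrap2 = π + 2β = 193.2006°
tangent length = C·cosβ = 86.4234
L = r1·wrap1 + r2·wrap2 + 2·C·cosβ = 3·2.9112 + 13·3.3720 + 2·86.4234 = 225.4162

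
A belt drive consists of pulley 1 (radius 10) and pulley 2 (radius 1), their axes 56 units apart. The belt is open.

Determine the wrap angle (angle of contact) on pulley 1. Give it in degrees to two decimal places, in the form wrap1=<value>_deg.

open belt: β = asin((r2−r1)/C) = asin(-9/56) = -9.2484°
wrap1 = π − 2β = 198.4967°
wrap2 = π + 2β = 161.5033°

wrap1=198.50_deg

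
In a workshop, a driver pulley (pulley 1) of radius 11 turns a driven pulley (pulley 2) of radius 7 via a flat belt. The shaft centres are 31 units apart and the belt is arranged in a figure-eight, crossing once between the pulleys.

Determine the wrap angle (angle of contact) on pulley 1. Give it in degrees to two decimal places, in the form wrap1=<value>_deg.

crossed belt: β = asin((r1+r2)/C) = asin(18/31) = 35.4959°
wrap1 = wrap2 = π + 2β = 250.9919°

wrap1=250.99_deg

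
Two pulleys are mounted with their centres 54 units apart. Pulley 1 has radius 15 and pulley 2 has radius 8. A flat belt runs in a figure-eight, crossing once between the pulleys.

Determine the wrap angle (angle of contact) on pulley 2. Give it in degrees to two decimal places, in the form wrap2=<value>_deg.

wrap2=230.42_deg

crossed belt: β = asin((r1+r2)/C) = asin(23/54) = 25.2093°
wrap1 = wrap2 = π + 2β = 230.4186°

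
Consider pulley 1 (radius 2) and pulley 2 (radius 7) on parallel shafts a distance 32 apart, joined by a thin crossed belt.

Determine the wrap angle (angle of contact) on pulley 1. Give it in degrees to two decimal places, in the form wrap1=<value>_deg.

wrap1=212.67_deg

crossed belt: β = asin((r1+r2)/C) = asin(9/32) = 16.3348°
wrap1 = wrap2 = π + 2β = 212.6696°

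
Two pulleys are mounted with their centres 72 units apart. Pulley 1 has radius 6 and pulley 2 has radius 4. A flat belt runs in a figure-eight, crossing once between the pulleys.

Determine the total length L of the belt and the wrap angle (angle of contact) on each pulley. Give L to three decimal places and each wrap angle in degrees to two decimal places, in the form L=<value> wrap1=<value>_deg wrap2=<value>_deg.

L=176.807 wrap1=195.97_deg wrap2=195.97_deg

crossed belt: β = asin((r1+r2)/C) = asin(10/72) = 7.9836°
wrap1 = wrap2 = π + 2β = 195.9671°
tangent length = C·cosβ = 71.3022
L = (r1+r2)·wrap + 2·C·cosβ = 10·3.4203 + 2·71.3022 = 176.8071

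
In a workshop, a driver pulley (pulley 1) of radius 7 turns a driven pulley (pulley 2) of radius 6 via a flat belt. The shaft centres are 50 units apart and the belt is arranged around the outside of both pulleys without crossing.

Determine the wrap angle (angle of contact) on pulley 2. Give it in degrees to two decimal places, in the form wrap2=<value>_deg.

wrap2=177.71_deg

open belt: β = asin((r2−r1)/C) = asin(-1/50) = -1.1460°
wrap1 = π − 2β = 182.2920°
wrap2 = π + 2β = 177.7080°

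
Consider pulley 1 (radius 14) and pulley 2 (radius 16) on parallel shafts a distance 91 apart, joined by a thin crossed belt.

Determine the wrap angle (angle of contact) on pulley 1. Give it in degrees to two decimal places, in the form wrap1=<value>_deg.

crossed belt: β = asin((r1+r2)/C) = asin(30/91) = 19.2488°
wrap1 = wrap2 = π + 2β = 218.4975°

wrap1=218.50_deg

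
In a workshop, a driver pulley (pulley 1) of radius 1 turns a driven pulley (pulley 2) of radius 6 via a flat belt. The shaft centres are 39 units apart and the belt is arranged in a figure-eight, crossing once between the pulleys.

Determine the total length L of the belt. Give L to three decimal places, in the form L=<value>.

L=101.251

crossed belt: β = asin((r1+r2)/C) = asin(7/39) = 10.3399°
wrap1 = wrap2 = π + 2β = 200.6798°
tangent length = C·cosβ = 38.3667
L = (r1+r2)·wrap + 2·C·cosβ = 7·3.5025 + 2·38.3667 = 101.2510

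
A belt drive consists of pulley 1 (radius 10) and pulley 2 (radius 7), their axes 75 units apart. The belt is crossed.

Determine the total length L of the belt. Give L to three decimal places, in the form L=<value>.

crossed belt: β = asin((r1+r2)/C) = asin(17/75) = 13.1009°
wrap1 = wrap2 = π + 2β = 206.2018°
tangent length = C·cosβ = 73.0479
L = (r1+r2)·wrap + 2·C·cosβ = 17·3.5989 + 2·73.0479 = 207.2772

L=207.277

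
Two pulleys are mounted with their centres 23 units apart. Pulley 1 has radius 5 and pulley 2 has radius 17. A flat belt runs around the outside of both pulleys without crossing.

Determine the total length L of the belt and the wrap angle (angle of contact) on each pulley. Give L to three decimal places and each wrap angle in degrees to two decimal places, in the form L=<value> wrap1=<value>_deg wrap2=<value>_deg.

open belt: β = asin((r2−r1)/C) = asin(12/23) = 31.4490°
wrap1 = π − 2β = 117.1020°
wrap2 = π + 2β = 242.8980°
tangent length = C·cosβ = 19.6214
L = r1·wrap1 + r2·wrap2 + 2·C·cosβ = 5·2.0438 + 17·4.2394 + 2·19.6214 = 121.5312

L=121.531 wrap1=117.10_deg wrap2=242.90_deg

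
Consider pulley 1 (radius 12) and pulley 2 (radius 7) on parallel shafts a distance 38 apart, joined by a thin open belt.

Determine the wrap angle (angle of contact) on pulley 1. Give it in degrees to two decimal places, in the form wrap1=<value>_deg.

wrap1=195.12_deg

open belt: β = asin((r2−r1)/C) = asin(-5/38) = -7.5608°
wrap1 = π − 2β = 195.1217°
wrap2 = π + 2β = 164.8783°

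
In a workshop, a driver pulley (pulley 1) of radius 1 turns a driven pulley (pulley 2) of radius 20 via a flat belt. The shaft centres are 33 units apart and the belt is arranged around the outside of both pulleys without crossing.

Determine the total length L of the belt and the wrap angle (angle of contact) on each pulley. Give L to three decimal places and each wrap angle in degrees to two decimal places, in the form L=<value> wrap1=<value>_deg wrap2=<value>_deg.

open belt: β = asin((r2−r1)/C) = asin(19/33) = 35.1527°
wrap1 = π − 2β = 109.6946°
wrap2 = π + 2β = 250.3054°
tangent length = C·cosβ = 26.9815
L = r1·wrap1 + r2·wrap2 + 2·C·cosβ = 1·1.9145 + 20·4.3687 + 2·26.9815 = 143.2506

L=143.251 wrap1=109.69_deg wrap2=250.31_deg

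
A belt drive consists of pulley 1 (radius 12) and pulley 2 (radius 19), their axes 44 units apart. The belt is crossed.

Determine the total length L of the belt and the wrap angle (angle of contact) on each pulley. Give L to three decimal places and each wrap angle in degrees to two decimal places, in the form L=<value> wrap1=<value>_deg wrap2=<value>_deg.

L=208.310 wrap1=269.59_deg wrap2=269.59_deg

crossed belt: β = asin((r1+r2)/C) = asin(31/44) = 44.7928°
wrap1 = wrap2 = π + 2β = 269.5857°
tangent length = C·cosβ = 31.2250
L = (r1+r2)·wrap + 2·C·cosβ = 31·4.7052 + 2·31.2250 = 208.3099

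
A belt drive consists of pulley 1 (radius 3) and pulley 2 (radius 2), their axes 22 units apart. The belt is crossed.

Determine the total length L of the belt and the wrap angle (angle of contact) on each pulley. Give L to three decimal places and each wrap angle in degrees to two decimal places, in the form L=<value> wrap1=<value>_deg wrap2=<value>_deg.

crossed belt: β = asin((r1+r2)/C) = asin(5/22) = 13.1366°
wrap1 = wrap2 = π + 2β = 206.2731°
tangent length = C·cosβ = 21.4243
L = (r1+r2)·wrap + 2·C·cosβ = 5·3.6001 + 2·21.4243 = 60.8493

L=60.849 wrap1=206.27_deg wrap2=206.27_deg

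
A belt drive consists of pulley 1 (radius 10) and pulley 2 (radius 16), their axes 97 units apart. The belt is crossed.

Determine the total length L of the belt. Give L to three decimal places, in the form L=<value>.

L=282.693

crossed belt: β = asin((r1+r2)/C) = asin(26/97) = 15.5477°
wrap1 = wrap2 = π + 2β = 211.0955°
tangent length = C·cosβ = 93.4505
L = (r1+r2)·wrap + 2·C·cosβ = 26·3.6843 + 2·93.4505 = 282.6931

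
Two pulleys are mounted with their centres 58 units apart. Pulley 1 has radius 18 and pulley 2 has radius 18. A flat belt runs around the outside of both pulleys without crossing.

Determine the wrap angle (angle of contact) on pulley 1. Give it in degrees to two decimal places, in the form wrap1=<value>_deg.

open belt: β = asin((r2−r1)/C) = asin(0/58) = 0.0000°
wrap1 = π − 2β = 180.0000°
wrap2 = π + 2β = 180.0000°

wrap1=180.00_deg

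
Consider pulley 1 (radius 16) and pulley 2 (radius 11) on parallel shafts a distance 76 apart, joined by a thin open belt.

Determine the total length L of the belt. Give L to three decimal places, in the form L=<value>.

open belt: β = asin((r2−r1)/C) = asin(-5/76) = -3.7722°
wrap1 = π − 2β = 187.5444°
wrap2 = π + 2β = 172.4556°
tangent length = C·cosβ = 75.8353
L = r1·wrap1 + r2·wrap2 + 2·C·cosβ = 16·3.2733 + 11·3.0099 + 2·75.8353 = 237.1521

L=237.152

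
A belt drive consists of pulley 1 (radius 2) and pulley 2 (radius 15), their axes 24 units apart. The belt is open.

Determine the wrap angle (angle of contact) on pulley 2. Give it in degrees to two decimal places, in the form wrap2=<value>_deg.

wrap2=245.59_deg

open belt: β = asin((r2−r1)/C) = asin(13/24) = 32.7972°
wrap1 = π − 2β = 114.4057°
wrap2 = π + 2β = 245.5943°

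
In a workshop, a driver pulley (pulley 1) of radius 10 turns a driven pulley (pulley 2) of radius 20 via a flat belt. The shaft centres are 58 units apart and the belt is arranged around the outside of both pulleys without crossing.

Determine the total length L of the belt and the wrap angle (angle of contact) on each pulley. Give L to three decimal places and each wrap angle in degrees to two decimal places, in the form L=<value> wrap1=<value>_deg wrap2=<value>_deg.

open belt: β = asin((r2−r1)/C) = asin(10/58) = 9.9282°
wrap1 = π − 2β = 160.1436°
wrap2 = π + 2β = 199.8564°
tangent length = C·cosβ = 57.1314
L = r1·wrap1 + r2·wrap2 + 2·C·cosβ = 10·2.7950 + 20·3.4882 + 2·57.1314 = 211.9762

L=211.976 wrap1=160.14_deg wrap2=199.86_deg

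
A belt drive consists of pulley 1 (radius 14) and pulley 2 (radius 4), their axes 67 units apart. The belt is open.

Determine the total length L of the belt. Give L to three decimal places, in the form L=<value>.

open belt: β = asin((r2−r1)/C) = asin(-10/67) = -8.5837°
wrap1 = π − 2β = 197.1674°
wrap2 = π + 2β = 162.8326°
tangent length = C·cosβ = 66.2495
L = r1·wrap1 + r2·wrap2 + 2·C·cosβ = 14·3.4412 + 4·2.8420 + 2·66.2495 = 192.0440

L=192.044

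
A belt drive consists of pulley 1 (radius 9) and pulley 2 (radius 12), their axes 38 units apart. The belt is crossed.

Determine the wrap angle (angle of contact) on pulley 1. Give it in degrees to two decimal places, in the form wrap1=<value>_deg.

crossed belt: β = asin((r1+r2)/C) = asin(21/38) = 33.5477°
wrap1 = wrap2 = π + 2β = 247.0955°

wrap1=247.10_deg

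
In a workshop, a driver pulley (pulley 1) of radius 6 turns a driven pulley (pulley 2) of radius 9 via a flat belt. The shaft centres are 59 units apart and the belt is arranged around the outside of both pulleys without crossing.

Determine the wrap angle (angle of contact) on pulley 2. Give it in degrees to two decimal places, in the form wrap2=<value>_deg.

wrap2=185.83_deg

open belt: β = asin((r2−r1)/C) = asin(3/59) = 2.9146°
wrap1 = π − 2β = 174.1708°
wrap2 = π + 2β = 185.8292°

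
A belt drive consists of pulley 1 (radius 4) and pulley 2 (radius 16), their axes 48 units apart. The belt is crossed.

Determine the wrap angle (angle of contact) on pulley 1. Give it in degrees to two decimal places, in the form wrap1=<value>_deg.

wrap1=229.25_deg

crossed belt: β = asin((r1+r2)/C) = asin(20/48) = 24.6243°
wrap1 = wrap2 = π + 2β = 229.2486°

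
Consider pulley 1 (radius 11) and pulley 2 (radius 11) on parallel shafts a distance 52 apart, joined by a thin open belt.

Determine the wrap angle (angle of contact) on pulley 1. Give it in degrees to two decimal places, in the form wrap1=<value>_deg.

open belt: β = asin((r2−r1)/C) = asin(0/52) = 0.0000°
wrap1 = π − 2β = 180.0000°
wrap2 = π + 2β = 180.0000°

wrap1=180.00_deg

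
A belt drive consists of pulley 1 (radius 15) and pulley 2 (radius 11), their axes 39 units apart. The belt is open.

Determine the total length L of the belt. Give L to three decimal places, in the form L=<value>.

open belt: β = asin((r2−r1)/C) = asin(-4/39) = -5.8868°
wrap1 = π − 2β = 191.7737°
wrap2 = π + 2β = 168.2263°
tangent length = C·cosβ = 38.7943
L = r1·wrap1 + r2·wrap2 + 2·C·cosβ = 15·3.3471 + 11·2.9361 + 2·38.7943 = 160.0920

L=160.092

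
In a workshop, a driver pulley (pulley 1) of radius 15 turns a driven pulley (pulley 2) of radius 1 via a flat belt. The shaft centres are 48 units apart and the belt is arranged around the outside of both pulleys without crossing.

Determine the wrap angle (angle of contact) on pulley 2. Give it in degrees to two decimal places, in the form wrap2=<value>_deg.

open belt: β = asin((r2−r1)/C) = asin(-14/48) = -16.9578°
wrap1 = π − 2β = 213.9155°
wrap2 = π + 2β = 146.0845°

wrap2=146.08_deg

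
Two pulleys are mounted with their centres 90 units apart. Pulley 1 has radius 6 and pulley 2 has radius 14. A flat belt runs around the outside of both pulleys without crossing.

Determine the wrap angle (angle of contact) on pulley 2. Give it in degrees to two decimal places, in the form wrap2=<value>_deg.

wrap2=190.20_deg

open belt: β = asin((r2−r1)/C) = asin(8/90) = 5.0997°
wrap1 = π − 2β = 169.8006°
wrap2 = π + 2β = 190.1994°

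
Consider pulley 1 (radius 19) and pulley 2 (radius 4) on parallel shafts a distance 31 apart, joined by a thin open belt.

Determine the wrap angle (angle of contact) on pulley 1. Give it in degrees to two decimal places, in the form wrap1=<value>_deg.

open belt: β = asin((r2−r1)/C) = asin(-15/31) = -28.9385°
wrap1 = π − 2β = 237.8771°
wrap2 = π + 2β = 122.1229°

wrap1=237.88_deg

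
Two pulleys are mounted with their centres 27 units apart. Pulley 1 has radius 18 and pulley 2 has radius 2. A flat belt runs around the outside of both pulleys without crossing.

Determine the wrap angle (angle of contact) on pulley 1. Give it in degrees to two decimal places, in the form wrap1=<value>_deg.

open belt: β = asin((r2−r1)/C) = asin(-16/27) = -36.3412°
wrap1 = π − 2β = 252.6824°
wrap2 = π + 2β = 107.3176°

wrap1=252.68_deg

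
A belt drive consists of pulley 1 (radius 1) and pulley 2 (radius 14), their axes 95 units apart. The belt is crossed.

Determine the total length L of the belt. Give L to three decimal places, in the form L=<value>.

crossed belt: β = asin((r1+r2)/C) = asin(15/95) = 9.0847°
wrap1 = wrap2 = π + 2β = 198.1694°
tangent length = C·cosβ = 93.8083
L = (r1+r2)·wrap + 2·C·cosβ = 15·3.4587 + 2·93.8083 = 239.4973

L=239.497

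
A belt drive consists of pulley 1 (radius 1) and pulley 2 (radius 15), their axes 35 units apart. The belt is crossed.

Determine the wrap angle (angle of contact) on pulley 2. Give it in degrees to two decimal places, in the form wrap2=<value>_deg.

wrap2=234.41_deg

crossed belt: β = asin((r1+r2)/C) = asin(16/35) = 27.2029°
wrap1 = wrap2 = π + 2β = 234.4058°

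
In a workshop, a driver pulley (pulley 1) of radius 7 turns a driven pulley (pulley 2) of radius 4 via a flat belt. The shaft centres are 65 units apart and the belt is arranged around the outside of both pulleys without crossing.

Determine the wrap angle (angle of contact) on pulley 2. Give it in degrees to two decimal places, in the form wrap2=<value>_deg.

open belt: β = asin((r2−r1)/C) = asin(-3/65) = -2.6454°
wrap1 = π − 2β = 185.2907°
wrap2 = π + 2β = 174.7093°

wrap2=174.71_deg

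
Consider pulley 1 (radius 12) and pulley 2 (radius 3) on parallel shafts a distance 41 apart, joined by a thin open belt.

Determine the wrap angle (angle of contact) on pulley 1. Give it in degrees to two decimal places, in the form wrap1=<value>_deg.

wrap1=205.36_deg

open belt: β = asin((r2−r1)/C) = asin(-9/41) = -12.6804°
wrap1 = π − 2β = 205.3608°
wrap2 = π + 2β = 154.6392°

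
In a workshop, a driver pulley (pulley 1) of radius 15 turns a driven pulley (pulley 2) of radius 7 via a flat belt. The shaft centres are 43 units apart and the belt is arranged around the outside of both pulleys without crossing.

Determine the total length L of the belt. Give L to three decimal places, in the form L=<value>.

L=156.608

open belt: β = asin((r2−r1)/C) = asin(-8/43) = -10.7222°
wrap1 = π − 2β = 201.4443°
wrap2 = π + 2β = 158.5557°
tangent length = C·cosβ = 42.2493
L = r1·wrap1 + r2·wrap2 + 2·C·cosβ = 15·3.5159 + 7·2.7673 + 2·42.2493 = 156.6077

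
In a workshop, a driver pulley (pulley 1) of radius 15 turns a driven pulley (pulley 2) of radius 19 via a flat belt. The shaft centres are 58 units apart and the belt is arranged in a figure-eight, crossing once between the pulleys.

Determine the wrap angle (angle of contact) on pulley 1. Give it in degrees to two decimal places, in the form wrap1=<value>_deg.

crossed belt: β = asin((r1+r2)/C) = asin(34/58) = 35.8883°
wrap1 = wrap2 = π + 2β = 251.7766°

wrap1=251.78_deg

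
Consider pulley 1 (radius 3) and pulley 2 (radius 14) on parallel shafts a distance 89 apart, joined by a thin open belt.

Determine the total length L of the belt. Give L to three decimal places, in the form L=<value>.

L=232.768

open belt: β = asin((r2−r1)/C) = asin(11/89) = 7.0997°
wrap1 = π − 2β = 165.8007°
wrap2 = π + 2β = 194.1993°
tangent length = C·cosβ = 88.3176
L = r1·wrap1 + r2·wrap2 + 2·C·cosβ = 3·2.8938 + 14·3.3894 + 2·88.3176 = 232.7684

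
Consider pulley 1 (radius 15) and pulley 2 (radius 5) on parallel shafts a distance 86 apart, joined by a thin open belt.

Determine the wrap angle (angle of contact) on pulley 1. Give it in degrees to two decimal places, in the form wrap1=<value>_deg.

open belt: β = asin((r2−r1)/C) = asin(-10/86) = -6.6774°
wrap1 = π − 2β = 193.3548°
wrap2 = π + 2β = 166.6452°

wrap1=193.35_deg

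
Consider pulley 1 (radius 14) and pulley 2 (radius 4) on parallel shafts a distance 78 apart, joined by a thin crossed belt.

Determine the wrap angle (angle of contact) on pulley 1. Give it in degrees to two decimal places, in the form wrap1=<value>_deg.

wrap1=206.68_deg

crossed belt: β = asin((r1+r2)/C) = asin(18/78) = 13.3424°
wrap1 = wrap2 = π + 2β = 206.6847°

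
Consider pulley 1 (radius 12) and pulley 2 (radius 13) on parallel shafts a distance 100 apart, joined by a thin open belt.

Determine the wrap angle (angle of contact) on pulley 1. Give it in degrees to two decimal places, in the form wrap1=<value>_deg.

open belt: β = asin((r2−r1)/C) = asin(1/100) = 0.5730°
wrap1 = π − 2β = 178.8541°
wrap2 = π + 2β = 181.1459°

wrap1=178.85_deg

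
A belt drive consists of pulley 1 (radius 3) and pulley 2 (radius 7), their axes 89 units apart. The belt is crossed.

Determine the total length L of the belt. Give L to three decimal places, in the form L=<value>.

L=210.541

crossed belt: β = asin((r1+r2)/C) = asin(10/89) = 6.4514°
wrap1 = wrap2 = π + 2β = 192.9027°
tangent length = C·cosβ = 88.4364
L = (r1+r2)·wrap + 2·C·cosβ = 10·3.3668 + 2·88.4364 = 210.5407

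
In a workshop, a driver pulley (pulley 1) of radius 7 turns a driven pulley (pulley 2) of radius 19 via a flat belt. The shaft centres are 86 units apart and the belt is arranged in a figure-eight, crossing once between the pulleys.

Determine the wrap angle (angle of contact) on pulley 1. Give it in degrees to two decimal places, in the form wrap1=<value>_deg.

crossed belt: β = asin((r1+r2)/C) = asin(26/86) = 17.5973°
wrap1 = wrap2 = π + 2β = 215.1947°

wrap1=215.19_deg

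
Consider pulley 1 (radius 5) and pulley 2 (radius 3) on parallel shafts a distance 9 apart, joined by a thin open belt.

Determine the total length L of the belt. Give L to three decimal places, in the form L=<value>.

L=43.579

open belt: β = asin((r2−r1)/C) = asin(-2/9) = -12.8396°
wrap1 = π − 2β = 205.6792°
wrap2 = π + 2β = 154.3208°
tangent length = C·cosβ = 8.7750
L = r1·wrap1 + r2·wrap2 + 2·C·cosβ = 5·3.5898 + 3·2.6934 + 2·8.7750 = 43.5790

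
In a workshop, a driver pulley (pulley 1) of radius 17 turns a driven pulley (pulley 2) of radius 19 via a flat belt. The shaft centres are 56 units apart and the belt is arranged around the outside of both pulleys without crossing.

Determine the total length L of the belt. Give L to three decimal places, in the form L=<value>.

open belt: β = asin((r2−r1)/C) = asin(2/56) = 2.0467°
wrap1 = π − 2β = 175.9066°
wrap2 = π + 2β = 184.0934°
tangent length = C·cosβ = 55.9643
L = r1·wrap1 + r2·wrap2 + 2·C·cosβ = 17·3.0701 + 19·3.2130 + 2·55.9643 = 225.1688

L=225.169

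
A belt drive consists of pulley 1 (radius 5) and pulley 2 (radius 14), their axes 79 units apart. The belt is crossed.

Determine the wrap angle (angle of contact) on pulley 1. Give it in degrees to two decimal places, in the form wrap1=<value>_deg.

crossed belt: β = asin((r1+r2)/C) = asin(19/79) = 13.9164°
wrap1 = wrap2 = π + 2β = 207.8329°

wrap1=207.83_deg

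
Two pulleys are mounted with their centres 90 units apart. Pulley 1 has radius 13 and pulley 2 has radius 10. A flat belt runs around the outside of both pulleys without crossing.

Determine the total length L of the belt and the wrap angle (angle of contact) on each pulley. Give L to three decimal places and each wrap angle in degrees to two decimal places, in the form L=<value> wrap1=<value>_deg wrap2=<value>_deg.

L=252.357 wrap1=183.82_deg wrap2=176.18_deg

open belt: β = asin((r2−r1)/C) = asin(-3/90) = -1.9102°
wrap1 = π − 2β = 183.8204°
wrap2 = π + 2β = 176.1796°
tangent length = C·cosβ = 89.9500
L = r1·wrap1 + r2·wrap2 + 2·C·cosβ = 13·3.2083 + 10·3.0749 + 2·89.9500 = 252.3566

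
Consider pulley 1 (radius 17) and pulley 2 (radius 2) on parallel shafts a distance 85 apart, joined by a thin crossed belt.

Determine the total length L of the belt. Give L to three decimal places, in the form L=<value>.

crossed belt: β = asin((r1+r2)/C) = asin(19/85) = 12.9164°
wrap1 = wrap2 = π + 2β = 205.8328°
tangent length = C·cosβ = 82.8493
L = (r1+r2)·wrap + 2·C·cosβ = 19·3.5925 + 2·82.8493 = 233.9553

L=233.955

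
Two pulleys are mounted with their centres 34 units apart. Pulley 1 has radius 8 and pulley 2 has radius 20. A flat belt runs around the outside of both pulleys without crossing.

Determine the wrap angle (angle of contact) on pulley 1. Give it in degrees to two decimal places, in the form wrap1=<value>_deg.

open belt: β = asin((r2−r1)/C) = asin(12/34) = 20.6673°
wrap1 = π − 2β = 138.6654°
wrap2 = π + 2β = 221.3346°

wrap1=138.67_deg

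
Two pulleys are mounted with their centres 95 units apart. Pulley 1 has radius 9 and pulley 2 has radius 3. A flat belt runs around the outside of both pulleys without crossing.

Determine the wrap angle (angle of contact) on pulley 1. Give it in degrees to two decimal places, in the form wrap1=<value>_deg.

wrap1=187.24_deg

open belt: β = asin((r2−r1)/C) = asin(-6/95) = -3.6211°
wrap1 = π − 2β = 187.2422°
wrap2 = π + 2β = 172.7578°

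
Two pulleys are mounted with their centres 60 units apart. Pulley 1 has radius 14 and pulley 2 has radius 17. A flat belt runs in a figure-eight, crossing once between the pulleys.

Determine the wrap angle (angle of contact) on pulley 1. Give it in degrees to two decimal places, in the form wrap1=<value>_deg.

crossed belt: β = asin((r1+r2)/C) = asin(31/60) = 31.1089°
wrap1 = wrap2 = π + 2β = 242.2178°

wrap1=242.22_deg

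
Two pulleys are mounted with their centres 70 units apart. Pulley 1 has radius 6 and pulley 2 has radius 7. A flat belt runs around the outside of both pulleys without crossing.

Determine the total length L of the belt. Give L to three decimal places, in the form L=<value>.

open belt: β = asin((r2−r1)/C) = asin(1/70) = 0.8185°
wrap1 = π − 2β = 178.3629°
wrap2 = π + 2β = 181.6371°
tangent length = C·cosβ = 69.9929
L = r1·wrap1 + r2·wrap2 + 2·C·cosβ = 6·3.1130 + 7·3.1702 + 2·69.9929 = 180.8550

L=180.855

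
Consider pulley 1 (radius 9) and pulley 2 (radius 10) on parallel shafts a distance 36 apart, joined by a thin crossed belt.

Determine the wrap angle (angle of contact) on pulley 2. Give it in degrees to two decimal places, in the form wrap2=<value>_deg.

wrap2=243.71_deg

crossed belt: β = asin((r1+r2)/C) = asin(19/36) = 31.8554°
wrap1 = wrap2 = π + 2β = 243.7109°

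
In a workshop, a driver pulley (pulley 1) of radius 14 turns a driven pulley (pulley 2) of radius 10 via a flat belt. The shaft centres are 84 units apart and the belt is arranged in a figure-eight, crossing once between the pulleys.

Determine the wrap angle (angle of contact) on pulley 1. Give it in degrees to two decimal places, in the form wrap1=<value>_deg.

crossed belt: β = asin((r1+r2)/C) = asin(24/84) = 16.6015°
wrap1 = wrap2 = π + 2β = 213.2031°

wrap1=213.20_deg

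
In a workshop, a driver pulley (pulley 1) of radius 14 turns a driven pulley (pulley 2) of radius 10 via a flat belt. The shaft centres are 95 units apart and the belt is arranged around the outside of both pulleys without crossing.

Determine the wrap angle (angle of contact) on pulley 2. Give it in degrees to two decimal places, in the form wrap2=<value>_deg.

wrap2=175.17_deg

open belt: β = asin((r2−r1)/C) = asin(-4/95) = -2.4132°
wrap1 = π − 2β = 184.8263°
wrap2 = π + 2β = 175.1737°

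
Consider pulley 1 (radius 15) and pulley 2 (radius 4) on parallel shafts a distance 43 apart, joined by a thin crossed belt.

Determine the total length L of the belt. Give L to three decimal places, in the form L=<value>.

L=154.231

crossed belt: β = asin((r1+r2)/C) = asin(19/43) = 26.2226°
wrap1 = wrap2 = π + 2β = 232.4453°
tangent length = C·cosβ = 38.5746
L = (r1+r2)·wrap + 2·C·cosβ = 19·4.0569 + 2·38.5746 = 154.2310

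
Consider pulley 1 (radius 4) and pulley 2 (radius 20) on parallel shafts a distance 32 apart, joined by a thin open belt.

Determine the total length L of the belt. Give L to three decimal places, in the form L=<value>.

open belt: β = asin((r2−r1)/C) = asin(16/32) = 30.0000°
wrap1 = π − 2β = 120.0000°
wrap2 = π + 2β = 240.0000°
tangent length = C·cosβ = 27.7128
L = r1·wrap1 + r2·wrap2 + 2·C·cosβ = 4·2.0944 + 20·4.1888 + 2·27.7128 = 147.5790

L=147.579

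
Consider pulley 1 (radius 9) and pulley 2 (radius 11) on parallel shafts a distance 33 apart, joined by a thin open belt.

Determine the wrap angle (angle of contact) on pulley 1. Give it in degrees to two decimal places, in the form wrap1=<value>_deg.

wrap1=173.05_deg

open belt: β = asin((r2−r1)/C) = asin(2/33) = 3.4746°
wrap1 = π − 2β = 173.0508°
wrap2 = π + 2β = 186.9492°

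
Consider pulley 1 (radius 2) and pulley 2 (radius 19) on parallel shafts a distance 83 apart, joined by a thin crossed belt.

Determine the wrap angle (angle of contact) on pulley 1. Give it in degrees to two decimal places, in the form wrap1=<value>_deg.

wrap1=209.31_deg

crossed belt: β = asin((r1+r2)/C) = asin(21/83) = 14.6558°
wrap1 = wrap2 = π + 2β = 209.3116°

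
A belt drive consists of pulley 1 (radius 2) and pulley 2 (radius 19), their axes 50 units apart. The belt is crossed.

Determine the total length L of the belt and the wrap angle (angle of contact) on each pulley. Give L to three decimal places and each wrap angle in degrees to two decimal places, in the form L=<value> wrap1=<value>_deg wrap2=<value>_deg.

L=174.931 wrap1=229.67_deg wrap2=229.67_deg

crossed belt: β = asin((r1+r2)/C) = asin(21/50) = 24.8346°
wrap1 = wrap2 = π + 2β = 229.6692°
tangent length = C·cosβ = 45.3762
L = (r1+r2)·wrap + 2·C·cosβ = 21·4.0085 + 2·45.3762 = 174.9306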